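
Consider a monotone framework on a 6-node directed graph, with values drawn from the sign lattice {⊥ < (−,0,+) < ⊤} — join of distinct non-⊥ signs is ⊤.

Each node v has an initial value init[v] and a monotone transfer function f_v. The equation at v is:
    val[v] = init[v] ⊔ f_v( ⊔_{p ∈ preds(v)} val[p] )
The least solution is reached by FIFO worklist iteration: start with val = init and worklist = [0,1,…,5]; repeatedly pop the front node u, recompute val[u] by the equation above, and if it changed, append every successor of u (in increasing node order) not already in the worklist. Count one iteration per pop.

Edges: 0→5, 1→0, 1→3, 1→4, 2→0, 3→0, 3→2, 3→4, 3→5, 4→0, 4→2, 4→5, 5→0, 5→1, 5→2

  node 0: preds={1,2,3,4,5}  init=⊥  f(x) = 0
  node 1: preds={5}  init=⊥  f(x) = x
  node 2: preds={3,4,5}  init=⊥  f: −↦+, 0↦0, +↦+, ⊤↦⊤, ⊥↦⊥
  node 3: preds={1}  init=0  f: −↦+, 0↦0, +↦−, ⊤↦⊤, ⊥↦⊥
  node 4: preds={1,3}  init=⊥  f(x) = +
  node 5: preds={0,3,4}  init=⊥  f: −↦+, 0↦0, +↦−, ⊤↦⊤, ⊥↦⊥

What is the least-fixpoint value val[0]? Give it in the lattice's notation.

0

Worklist (15 pops):
  #1 pop 0: in=0 → 0 (was ⊥); enqueue []
  #2 pop 1: in=⊥ → ⊥ (no change)
  #3 pop 2: in=0 → 0 (was ⊥); enqueue [0]
  #4 pop 3: in=⊥ → 0 (no change)
  #5 pop 4: in=0 → + (was ⊥); enqueue [2]
  #6 pop 5: in=⊤ → ⊤ (was ⊥); enqueue [1]
  #7 pop 0: in=⊤ → 0 (no change)
  #8 pop 2: in=⊤ → ⊤ (was 0); enqueue [0]
  #9 pop 1: in=⊤ → ⊤ (was ⊥); enqueue [3,4]
  #10 pop 0: in=⊤ → 0 (no change)
  #11 pop 3: in=⊤ → ⊤ (was 0); enqueue [0,2,5]
  #12 pop 4: in=⊤ → + (no change)
  #13 pop 0: in=⊤ → 0 (no change)
  #14 pop 2: in=⊤ → ⊤ (no change)
  #15 pop 5: in=⊤ → ⊤ (no change)

Fixpoint:
  val[0] = 0
  val[1] = ⊤
  val[2] = ⊤
  val[3] = ⊤
  val[4] = +
  val[5] = ⊤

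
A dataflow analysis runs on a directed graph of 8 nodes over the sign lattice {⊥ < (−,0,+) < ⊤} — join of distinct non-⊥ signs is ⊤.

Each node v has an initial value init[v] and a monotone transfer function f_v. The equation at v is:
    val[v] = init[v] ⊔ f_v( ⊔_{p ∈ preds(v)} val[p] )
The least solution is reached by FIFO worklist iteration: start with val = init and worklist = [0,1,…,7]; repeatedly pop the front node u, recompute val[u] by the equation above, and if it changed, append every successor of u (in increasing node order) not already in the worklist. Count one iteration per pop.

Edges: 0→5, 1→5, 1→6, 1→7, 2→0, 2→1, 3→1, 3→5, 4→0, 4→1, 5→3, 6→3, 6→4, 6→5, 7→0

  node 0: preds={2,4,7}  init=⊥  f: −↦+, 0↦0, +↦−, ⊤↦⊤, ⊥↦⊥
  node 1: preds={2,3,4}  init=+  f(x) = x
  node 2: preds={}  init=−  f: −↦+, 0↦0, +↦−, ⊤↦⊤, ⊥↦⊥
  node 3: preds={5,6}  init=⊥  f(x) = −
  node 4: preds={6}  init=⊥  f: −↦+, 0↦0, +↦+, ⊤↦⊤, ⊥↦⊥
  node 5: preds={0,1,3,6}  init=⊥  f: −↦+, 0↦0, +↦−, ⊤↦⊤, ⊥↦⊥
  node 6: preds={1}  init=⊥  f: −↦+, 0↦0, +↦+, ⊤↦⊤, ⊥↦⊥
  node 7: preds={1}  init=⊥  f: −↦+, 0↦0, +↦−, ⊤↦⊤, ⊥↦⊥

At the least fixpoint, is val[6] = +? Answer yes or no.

no

Iteration log — 15 steps:
  step 1. node 0  ⊔preds=−  new=+  old=⊥  +wl: 
  step 2. node 1  ⊔preds=−  new=⊤  old=+  +wl: 
  step 3. node 2  ⊔preds=⊥  new=−  stable
  step 4. node 3  ⊔preds=⊥  new=−  old=⊥  +wl: 1
  step 5. node 4  ⊔preds=⊥  new=⊥  stable
  step 6. node 5  ⊔preds=⊤  new=⊤  old=⊥  +wl: 3
  step 7. node 6  ⊔preds=⊤  new=⊤  old=⊥  +wl: 4,5
  step 8. node 7  ⊔preds=⊤  new=⊤  old=⊥  +wl: 0
  step 9. node 1  ⊔preds=−  new=⊤  stable
  step 10. node 3  ⊔preds=⊤  new=−  stable
  step 11. node 4  ⊔preds=⊤  new=⊤  old=⊥  +wl: 1
  step 12. node 5  ⊔preds=⊤  new=⊤  stable
  step 13. node 0  ⊔preds=⊤  new=⊤  old=+  +wl: 5
  step 14. node 1  ⊔preds=⊤  new=⊤  stable
  step 15. node 5  ⊔preds=⊤  new=⊤  stable

Least fixpoint reached:
  node 0: ⊤
  node 1: ⊤
  node 2: −
  node 3: −
  node 4: ⊤
  node 5: ⊤
  node 6: ⊤
  node 7: ⊤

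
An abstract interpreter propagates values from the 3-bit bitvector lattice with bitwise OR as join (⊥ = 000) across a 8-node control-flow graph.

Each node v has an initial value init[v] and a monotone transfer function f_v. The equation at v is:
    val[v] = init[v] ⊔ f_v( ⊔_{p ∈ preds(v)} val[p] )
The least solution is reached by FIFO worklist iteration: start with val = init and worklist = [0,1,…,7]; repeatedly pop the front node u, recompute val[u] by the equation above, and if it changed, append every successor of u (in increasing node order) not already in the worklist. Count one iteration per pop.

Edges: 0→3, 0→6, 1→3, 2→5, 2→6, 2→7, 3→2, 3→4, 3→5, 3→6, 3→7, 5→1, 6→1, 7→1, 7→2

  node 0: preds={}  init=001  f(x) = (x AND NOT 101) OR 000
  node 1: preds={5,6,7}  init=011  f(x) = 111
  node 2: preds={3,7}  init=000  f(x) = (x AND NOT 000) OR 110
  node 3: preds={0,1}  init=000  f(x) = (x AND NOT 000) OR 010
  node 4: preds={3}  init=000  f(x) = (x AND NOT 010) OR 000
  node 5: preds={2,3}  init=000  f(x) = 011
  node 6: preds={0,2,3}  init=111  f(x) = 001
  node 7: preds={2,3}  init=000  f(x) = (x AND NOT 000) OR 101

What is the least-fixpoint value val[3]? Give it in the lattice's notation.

111

Iteration log — 13 steps:
  step 1. node 0  ⊔preds=000  new=001  stable
  step 2. node 1  ⊔preds=111  new=111  old=011  +wl: 
  step 3. node 2  ⊔preds=000  new=110  old=000  +wl: 
  step 4. node 3  ⊔preds=111  new=111  old=000  +wl: 2
  step 5. node 4  ⊔preds=111  new=101  old=000  +wl: 
  step 6. node 5  ⊔preds=111  new=011  old=000  +wl: 1
  step 7. node 6  ⊔preds=111  new=111  stable
  step 8. node 7  ⊔preds=111  new=111  old=000  +wl: 
  step 9. node 2  ⊔preds=111  new=111  old=110  +wl: 5,6,7
  step 10. node 1  ⊔preds=111  new=111  stable
  step 11. node 5  ⊔preds=111  new=011  stable
  step 12. node 6  ⊔preds=111  new=111  stable
  step 13. node 7  ⊔preds=111  new=111  stable

Least fixpoint reached:
  node 0: 001
  node 1: 111
  node 2: 111
  node 3: 111
  node 4: 101
  node 5: 011
  node 6: 111
  node 7: 111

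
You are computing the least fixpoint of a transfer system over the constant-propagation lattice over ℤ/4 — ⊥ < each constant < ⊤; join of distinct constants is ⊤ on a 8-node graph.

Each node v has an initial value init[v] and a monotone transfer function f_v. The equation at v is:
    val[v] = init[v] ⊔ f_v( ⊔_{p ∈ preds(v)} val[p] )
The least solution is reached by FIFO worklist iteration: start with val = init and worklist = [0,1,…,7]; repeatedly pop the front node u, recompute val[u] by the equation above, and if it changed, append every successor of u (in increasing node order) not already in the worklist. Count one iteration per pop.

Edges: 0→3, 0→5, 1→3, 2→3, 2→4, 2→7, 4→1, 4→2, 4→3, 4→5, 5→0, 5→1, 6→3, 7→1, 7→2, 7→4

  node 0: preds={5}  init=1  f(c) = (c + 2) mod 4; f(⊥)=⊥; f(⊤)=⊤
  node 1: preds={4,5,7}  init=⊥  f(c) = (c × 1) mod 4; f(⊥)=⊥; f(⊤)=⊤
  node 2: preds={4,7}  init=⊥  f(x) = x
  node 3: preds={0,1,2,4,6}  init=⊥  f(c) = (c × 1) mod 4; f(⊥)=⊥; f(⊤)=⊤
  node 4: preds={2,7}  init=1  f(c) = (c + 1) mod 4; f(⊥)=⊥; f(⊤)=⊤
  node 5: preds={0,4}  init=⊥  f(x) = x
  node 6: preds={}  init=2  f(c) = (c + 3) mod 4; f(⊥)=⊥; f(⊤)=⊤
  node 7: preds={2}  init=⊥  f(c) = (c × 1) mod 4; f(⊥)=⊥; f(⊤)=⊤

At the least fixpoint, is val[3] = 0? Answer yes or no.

Worklist (19 pops):
  #1 pop 0: in=⊥ → 1 (no change)
  #2 pop 1: in=1 → 1 (was ⊥); enqueue []
  #3 pop 2: in=1 → 1 (was ⊥); enqueue []
  #4 pop 3: in=⊤ → ⊤ (was ⊥); enqueue []
  #5 pop 4: in=1 → ⊤ (was 1); enqueue [1,2,3]
  #6 pop 5: in=⊤ → ⊤ (was ⊥); enqueue [0]
  #7 pop 6: in=⊥ → 2 (no change)
  #8 pop 7: in=1 → 1 (was ⊥); enqueue [4]
  #9 pop 1: in=⊤ → ⊤ (was 1); enqueue []
  #10 pop 2: in=⊤ → ⊤ (was 1); enqueue [7]
  #11 pop 3: in=⊤ → ⊤ (no change)
  #12 pop 0: in=⊤ → ⊤ (was 1); enqueue [3,5]
  #13 pop 4: in=⊤ → ⊤ (no change)
  #14 pop 7: in=⊤ → ⊤ (was 1); enqueue [1,2,4]
  #15 pop 3: in=⊤ → ⊤ (no change)
  #16 pop 5: in=⊤ → ⊤ (no change)
  #17 pop 1: in=⊤ → ⊤ (no change)
  #18 pop 2: in=⊤ → ⊤ (no change)
  #19 pop 4: in=⊤ → ⊤ (no change)

Fixpoint:
  val[0] = ⊤
  val[1] = ⊤
  val[2] = ⊤
  val[3] = ⊤
  val[4] = ⊤
  val[5] = ⊤
  val[6] = 2
  val[7] = ⊤

no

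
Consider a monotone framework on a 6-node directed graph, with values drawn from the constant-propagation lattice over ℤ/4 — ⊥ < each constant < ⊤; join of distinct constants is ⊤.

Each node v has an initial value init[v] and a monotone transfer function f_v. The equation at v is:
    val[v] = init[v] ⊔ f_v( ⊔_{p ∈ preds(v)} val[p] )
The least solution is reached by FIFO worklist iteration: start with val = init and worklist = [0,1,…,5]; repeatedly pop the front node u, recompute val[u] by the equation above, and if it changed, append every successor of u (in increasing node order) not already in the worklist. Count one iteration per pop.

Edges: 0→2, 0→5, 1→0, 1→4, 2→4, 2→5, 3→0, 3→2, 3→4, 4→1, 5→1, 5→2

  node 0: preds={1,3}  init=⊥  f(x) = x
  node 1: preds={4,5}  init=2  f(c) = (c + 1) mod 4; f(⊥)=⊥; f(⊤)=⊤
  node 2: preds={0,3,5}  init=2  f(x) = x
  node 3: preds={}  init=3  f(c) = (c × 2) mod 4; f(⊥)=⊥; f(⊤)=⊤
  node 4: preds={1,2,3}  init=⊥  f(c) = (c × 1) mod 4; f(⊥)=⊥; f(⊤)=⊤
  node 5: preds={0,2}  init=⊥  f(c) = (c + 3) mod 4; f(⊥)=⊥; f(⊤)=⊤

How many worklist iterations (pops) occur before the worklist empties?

Trace (10 dequeues):
  [1] u=0 | in ⊤ | out ⊤ | prev ⊥ | push {}
  [2] u=1 | in ⊥ | out 2 | ==
  [3] u=2 | in ⊤ | out ⊤ | prev 2 | push {}
  [4] u=3 | in ⊥ | out 3 | ==
  [5] u=4 | in ⊤ | out ⊤ | prev ⊥ | push {1}
  [6] u=5 | in ⊤ | out ⊤ | prev ⊥ | push {2}
  [7] u=1 | in ⊤ | out ⊤ | prev 2 | push {0,4}
  [8] u=2 | in ⊤ | out ⊤ | ==
  [9] u=0 | in ⊤ | out ⊤ | ==
  [10] u=4 | in ⊤ | out ⊤ | ==

Converged values:
  [0] ⊤
  [1] ⊤
  [2] ⊤
  [3] 3
  [4] ⊤
  [5] ⊤

10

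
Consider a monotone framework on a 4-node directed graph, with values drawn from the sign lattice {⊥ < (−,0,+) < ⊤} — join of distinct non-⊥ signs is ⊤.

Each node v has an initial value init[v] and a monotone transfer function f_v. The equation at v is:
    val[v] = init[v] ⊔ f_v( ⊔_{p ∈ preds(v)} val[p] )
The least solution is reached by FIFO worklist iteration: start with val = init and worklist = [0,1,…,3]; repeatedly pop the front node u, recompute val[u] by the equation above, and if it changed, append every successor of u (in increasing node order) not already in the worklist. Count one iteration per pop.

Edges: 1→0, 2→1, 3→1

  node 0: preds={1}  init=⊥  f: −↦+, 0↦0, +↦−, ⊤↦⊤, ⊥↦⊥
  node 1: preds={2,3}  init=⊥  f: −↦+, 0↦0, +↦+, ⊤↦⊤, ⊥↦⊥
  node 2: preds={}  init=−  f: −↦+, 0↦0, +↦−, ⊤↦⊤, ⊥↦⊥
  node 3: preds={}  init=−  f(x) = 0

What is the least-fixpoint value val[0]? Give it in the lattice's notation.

⊤

Trace (7 dequeues):
  [1] u=0 | in ⊥ | out ⊥ | ==
  [2] u=1 | in − | out + | prev ⊥ | push {0}
  [3] u=2 | in ⊥ | out − | ==
  [4] u=3 | in ⊥ | out ⊤ | prev − | push {1}
  [5] u=0 | in + | out − | prev ⊥ | push {}
  [6] u=1 | in ⊤ | out ⊤ | prev + | push {0}
  [7] u=0 | in ⊤ | out ⊤ | prev − | push {}

Converged values:
  [0] ⊤
  [1] ⊤
  [2] −
  [3] ⊤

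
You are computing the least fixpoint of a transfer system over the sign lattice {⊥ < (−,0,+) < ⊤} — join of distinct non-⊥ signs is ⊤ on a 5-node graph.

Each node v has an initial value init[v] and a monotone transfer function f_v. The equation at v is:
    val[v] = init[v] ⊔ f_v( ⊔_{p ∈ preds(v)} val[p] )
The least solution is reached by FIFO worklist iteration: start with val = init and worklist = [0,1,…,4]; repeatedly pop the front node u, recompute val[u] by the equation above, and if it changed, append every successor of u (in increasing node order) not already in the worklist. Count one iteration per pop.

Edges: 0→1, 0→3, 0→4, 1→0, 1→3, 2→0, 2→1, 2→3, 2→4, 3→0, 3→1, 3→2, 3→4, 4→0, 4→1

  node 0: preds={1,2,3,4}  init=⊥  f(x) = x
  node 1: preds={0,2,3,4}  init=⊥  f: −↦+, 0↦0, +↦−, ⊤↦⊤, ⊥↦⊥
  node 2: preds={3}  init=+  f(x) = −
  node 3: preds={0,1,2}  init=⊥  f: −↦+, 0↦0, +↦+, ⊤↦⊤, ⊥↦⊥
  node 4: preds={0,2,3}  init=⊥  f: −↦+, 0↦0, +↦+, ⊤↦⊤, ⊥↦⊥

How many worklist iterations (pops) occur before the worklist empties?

Trace (11 dequeues):
  [1] u=0 | in + | out + | prev ⊥ | push {}
  [2] u=1 | in + | out − | prev ⊥ | push {0}
  [3] u=2 | in ⊥ | out ⊤ | prev + | push {1}
  [4] u=3 | in ⊤ | out ⊤ | prev ⊥ | push {2}
  [5] u=4 | in ⊤ | out ⊤ | prev ⊥ | push {}
  [6] u=0 | in ⊤ | out ⊤ | prev + | push {3,4}
  [7] u=1 | in ⊤ | out ⊤ | prev − | push {0}
  [8] u=2 | in ⊤ | out ⊤ | ==
  [9] u=3 | in ⊤ | out ⊤ | ==
  [10] u=4 | in ⊤ | out ⊤ | ==
  [11] u=0 | in ⊤ | out ⊤ | ==

Converged values:
  [0] ⊤
  [1] ⊤
  [2] ⊤
  [3] ⊤
  [4] ⊤

11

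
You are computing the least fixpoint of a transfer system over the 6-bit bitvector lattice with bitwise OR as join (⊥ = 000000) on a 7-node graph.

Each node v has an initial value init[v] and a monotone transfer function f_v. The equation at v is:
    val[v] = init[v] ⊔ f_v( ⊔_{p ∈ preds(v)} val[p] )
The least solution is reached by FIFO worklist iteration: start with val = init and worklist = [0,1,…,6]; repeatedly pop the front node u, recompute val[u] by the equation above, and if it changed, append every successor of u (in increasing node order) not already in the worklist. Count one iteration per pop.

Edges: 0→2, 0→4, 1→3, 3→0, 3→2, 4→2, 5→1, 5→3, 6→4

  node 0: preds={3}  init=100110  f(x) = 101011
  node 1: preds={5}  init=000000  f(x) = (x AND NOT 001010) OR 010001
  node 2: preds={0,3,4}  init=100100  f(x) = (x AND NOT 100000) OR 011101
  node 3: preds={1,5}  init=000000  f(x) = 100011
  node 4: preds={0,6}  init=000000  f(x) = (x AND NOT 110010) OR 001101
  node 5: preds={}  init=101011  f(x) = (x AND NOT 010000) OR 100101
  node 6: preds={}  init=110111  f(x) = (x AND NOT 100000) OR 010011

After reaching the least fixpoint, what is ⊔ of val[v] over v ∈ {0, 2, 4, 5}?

111111

Iteration log — 11 steps:
  step 1. node 0  ⊔preds=000000  new=101111  old=100110  +wl: 
  step 2. node 1  ⊔preds=101011  new=110001  old=000000  +wl: 
  step 3. node 2  ⊔preds=101111  new=111111  old=100100  +wl: 
  step 4. node 3  ⊔preds=111011  new=100011  old=000000  +wl: 0,2
  step 5. node 4  ⊔preds=111111  new=001101  old=000000  +wl: 
  step 6. node 5  ⊔preds=000000  new=101111  old=101011  +wl: 1,3
  step 7. node 6  ⊔preds=000000  new=110111  stable
  step 8. node 0  ⊔preds=100011  new=101111  stable
  step 9. node 2  ⊔preds=101111  new=111111  stable
  step 10. node 1  ⊔preds=101111  new=110101  old=110001  +wl: 
  step 11. node 3  ⊔preds=111111  new=100011  stable

Least fixpoint reached:
  node 0: 101111
  node 1: 110101
  node 2: 111111
  node 3: 100011
  node 4: 001101
  node 5: 101111
  node 6: 110111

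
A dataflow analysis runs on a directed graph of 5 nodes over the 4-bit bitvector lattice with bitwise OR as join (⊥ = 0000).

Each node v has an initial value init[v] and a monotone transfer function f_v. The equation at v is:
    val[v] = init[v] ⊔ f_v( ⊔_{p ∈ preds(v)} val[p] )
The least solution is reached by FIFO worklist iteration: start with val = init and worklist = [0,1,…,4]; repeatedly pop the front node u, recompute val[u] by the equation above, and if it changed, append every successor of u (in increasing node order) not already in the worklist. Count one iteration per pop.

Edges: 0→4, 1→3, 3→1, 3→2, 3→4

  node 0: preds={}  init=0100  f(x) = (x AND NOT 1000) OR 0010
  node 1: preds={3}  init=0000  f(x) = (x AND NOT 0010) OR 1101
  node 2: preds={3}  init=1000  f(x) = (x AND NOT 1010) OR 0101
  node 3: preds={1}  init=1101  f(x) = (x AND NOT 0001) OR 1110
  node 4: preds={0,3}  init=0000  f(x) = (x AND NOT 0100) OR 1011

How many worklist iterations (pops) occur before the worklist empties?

7

Worklist (7 pops):
  #1 pop 0: in=0000 → 0110 (was 0100); enqueue []
  #2 pop 1: in=1101 → 1101 (was 0000); enqueue []
  #3 pop 2: in=1101 → 1101 (was 1000); enqueue []
  #4 pop 3: in=1101 → 1111 (was 1101); enqueue [1,2]
  #5 pop 4: in=1111 → 1011 (was 0000); enqueue []
  #6 pop 1: in=1111 → 1101 (no change)
  #7 pop 2: in=1111 → 1101 (no change)

Fixpoint:
  val[0] = 0110
  val[1] = 1101
  val[2] = 1101
  val[3] = 1111
  val[4] = 1011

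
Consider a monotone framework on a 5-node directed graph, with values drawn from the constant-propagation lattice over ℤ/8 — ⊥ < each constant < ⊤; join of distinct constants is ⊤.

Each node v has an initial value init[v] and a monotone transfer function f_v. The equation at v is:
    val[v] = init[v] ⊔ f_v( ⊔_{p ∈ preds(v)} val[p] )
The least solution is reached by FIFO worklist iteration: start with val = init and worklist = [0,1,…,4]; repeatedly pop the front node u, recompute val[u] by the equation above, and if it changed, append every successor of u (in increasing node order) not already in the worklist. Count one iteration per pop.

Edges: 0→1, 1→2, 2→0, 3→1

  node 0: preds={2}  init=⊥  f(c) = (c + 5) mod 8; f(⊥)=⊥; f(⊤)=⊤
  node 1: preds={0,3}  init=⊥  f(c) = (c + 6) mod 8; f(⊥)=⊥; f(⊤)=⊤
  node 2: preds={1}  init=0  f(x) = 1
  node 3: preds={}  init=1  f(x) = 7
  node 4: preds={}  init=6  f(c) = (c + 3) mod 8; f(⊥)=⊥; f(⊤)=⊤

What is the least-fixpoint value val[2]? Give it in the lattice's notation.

⊤

Worklist (7 pops):
  #1 pop 0: in=0 → 5 (was ⊥); enqueue []
  #2 pop 1: in=⊤ → ⊤ (was ⊥); enqueue []
  #3 pop 2: in=⊤ → ⊤ (was 0); enqueue [0]
  #4 pop 3: in=⊥ → ⊤ (was 1); enqueue [1]
  #5 pop 4: in=⊥ → 6 (no change)
  #6 pop 0: in=⊤ → ⊤ (was 5); enqueue []
  #7 pop 1: in=⊤ → ⊤ (no change)

Fixpoint:
  val[0] = ⊤
  val[1] = ⊤
  val[2] = ⊤
  val[3] = ⊤
  val[4] = 6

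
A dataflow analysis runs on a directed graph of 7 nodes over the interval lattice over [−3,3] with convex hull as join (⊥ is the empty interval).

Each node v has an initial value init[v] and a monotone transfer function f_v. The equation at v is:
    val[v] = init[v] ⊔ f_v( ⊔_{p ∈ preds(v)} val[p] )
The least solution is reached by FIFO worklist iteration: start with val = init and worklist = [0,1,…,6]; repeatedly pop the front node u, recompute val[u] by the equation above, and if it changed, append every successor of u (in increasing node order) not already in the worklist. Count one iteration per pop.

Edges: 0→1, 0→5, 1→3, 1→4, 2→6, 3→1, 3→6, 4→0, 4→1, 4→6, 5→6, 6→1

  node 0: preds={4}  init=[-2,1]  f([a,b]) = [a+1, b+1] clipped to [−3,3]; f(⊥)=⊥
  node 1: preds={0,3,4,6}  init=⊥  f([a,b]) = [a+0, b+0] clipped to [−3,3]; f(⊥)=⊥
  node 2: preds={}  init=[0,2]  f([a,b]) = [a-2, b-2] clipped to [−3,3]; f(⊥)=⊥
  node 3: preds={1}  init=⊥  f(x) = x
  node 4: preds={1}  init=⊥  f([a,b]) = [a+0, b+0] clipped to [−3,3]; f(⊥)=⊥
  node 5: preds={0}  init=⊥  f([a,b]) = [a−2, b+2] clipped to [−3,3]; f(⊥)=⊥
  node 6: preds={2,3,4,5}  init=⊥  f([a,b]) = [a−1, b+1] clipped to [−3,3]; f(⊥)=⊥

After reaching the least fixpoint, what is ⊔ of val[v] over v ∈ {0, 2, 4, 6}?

[-3,3]

Trace (17 dequeues):
  [1] u=0 | in ⊥ | out [-2,1] | ==
  [2] u=1 | in [-2,1] | out [-2,1] | prev ⊥ | push {}
  [3] u=2 | in ⊥ | out [0,2] | ==
  [4] u=3 | in [-2,1] | out [-2,1] | prev ⊥ | push {1}
  [5] u=4 | in [-2,1] | out [-2,1] | prev ⊥ | push {0}
  [6] u=5 | in [-2,1] | out [-3,3] | prev ⊥ | push {}
  [7] u=6 | in [-3,3] | out [-3,3] | prev ⊥ | push {}
  [8] u=1 | in [-3,3] | out [-3,3] | prev [-2,1] | push {3,4}
  [9] u=0 | in [-2,1] | out [-2,2] | prev [-2,1] | push {1,5}
  [10] u=3 | in [-3,3] | out [-3,3] | prev [-2,1] | push {6}
  [11] u=4 | in [-3,3] | out [-3,3] | prev [-2,1] | push {0}
  [12] u=1 | in [-3,3] | out [-3,3] | ==
  [13] u=5 | in [-2,2] | out [-3,3] | ==
  [14] u=6 | in [-3,3] | out [-3,3] | ==
  [15] u=0 | in [-3,3] | out [-2,3] | prev [-2,2] | push {1,5}
  [16] u=1 | in [-3,3] | out [-3,3] | ==
  [17] u=5 | in [-2,3] | out [-3,3] | ==

Converged values:
  [0] [-2,3]
  [1] [-3,3]
  [2] [0,2]
  [3] [-3,3]
  [4] [-3,3]
  [5] [-3,3]
  [6] [-3,3]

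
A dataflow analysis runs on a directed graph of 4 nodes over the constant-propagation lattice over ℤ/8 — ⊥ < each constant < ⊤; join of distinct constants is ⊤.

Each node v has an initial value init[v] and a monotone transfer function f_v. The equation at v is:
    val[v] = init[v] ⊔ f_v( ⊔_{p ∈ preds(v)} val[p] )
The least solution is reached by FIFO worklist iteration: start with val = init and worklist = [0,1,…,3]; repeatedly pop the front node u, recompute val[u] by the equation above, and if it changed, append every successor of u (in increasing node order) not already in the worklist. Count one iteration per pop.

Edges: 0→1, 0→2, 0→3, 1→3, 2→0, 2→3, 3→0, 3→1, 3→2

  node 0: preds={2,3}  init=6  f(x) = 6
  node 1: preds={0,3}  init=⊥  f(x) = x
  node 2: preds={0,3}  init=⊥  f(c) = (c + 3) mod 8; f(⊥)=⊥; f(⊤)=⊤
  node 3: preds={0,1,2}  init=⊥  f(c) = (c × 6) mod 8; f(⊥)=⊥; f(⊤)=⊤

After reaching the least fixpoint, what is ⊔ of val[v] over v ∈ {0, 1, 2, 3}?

⊤

Trace (9 dequeues):
  [1] u=0 | in ⊥ | out 6 | ==
  [2] u=1 | in 6 | out 6 | prev ⊥ | push {}
  [3] u=2 | in 6 | out 1 | prev ⊥ | push {0}
  [4] u=3 | in ⊤ | out ⊤ | prev ⊥ | push {1,2}
  [5] u=0 | in ⊤ | out 6 | ==
  [6] u=1 | in ⊤ | out ⊤ | prev 6 | push {3}
  [7] u=2 | in ⊤ | out ⊤ | prev 1 | push {0}
  [8] u=3 | in ⊤ | out ⊤ | ==
  [9] u=0 | in ⊤ | out 6 | ==

Converged values:
  [0] 6
  [1] ⊤
  [2] ⊤
  [3] ⊤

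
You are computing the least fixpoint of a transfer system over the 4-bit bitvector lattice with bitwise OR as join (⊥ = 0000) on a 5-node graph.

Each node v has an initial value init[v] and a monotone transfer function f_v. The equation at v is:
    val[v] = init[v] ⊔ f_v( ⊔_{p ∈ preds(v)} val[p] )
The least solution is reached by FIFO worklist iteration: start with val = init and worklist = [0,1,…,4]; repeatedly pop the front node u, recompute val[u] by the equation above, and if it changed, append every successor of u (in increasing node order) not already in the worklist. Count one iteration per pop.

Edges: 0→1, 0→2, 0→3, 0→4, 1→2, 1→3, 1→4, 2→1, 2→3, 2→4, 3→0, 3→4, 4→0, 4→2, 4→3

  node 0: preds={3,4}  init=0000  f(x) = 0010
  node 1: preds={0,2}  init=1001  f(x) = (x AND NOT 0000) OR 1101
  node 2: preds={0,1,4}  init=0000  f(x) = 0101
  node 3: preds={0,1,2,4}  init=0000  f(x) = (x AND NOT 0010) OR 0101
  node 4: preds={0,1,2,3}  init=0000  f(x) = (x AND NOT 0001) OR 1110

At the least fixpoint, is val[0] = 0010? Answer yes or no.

yes

Iteration log — 9 steps:
  step 1. node 0  ⊔preds=0000  new=0010  old=0000  +wl: 
  step 2. node 1  ⊔preds=0010  new=1111  old=1001  +wl: 
  step 3. node 2  ⊔preds=1111  new=0101  old=0000  +wl: 1
  step 4. node 3  ⊔preds=1111  new=1101  old=0000  +wl: 0
  step 5. node 4  ⊔preds=1111  new=1110  old=0000  +wl: 2,3
  step 6. node 1  ⊔preds=0111  new=1111  stable
  step 7. node 0  ⊔preds=1111  new=0010  stable
  step 8. node 2  ⊔preds=1111  new=0101  stable
  step 9. node 3  ⊔preds=1111  new=1101  stable

Least fixpoint reached:
  node 0: 0010
  node 1: 1111
  node 2: 0101
  node 3: 1101
  node 4: 1110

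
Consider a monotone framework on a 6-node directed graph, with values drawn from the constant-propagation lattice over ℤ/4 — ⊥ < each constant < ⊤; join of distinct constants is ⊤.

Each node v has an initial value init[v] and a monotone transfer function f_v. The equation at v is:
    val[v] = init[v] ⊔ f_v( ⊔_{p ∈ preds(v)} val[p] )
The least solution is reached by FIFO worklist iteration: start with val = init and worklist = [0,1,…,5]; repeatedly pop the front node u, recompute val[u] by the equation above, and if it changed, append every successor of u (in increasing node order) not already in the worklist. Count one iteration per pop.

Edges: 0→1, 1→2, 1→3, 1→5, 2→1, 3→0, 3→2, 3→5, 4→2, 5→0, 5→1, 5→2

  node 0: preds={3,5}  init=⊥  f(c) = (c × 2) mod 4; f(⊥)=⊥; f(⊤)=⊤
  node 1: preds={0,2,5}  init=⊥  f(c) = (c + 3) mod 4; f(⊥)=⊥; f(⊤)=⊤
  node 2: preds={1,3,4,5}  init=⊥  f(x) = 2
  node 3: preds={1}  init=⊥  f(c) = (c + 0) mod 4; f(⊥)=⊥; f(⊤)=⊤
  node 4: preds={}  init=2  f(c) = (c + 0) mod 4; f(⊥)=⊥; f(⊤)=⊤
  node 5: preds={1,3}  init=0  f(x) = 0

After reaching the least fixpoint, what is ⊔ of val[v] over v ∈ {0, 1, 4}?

⊤

Trace (14 dequeues):
  [1] u=0 | in 0 | out 0 | prev ⊥ | push {}
  [2] u=1 | in 0 | out 3 | prev ⊥ | push {}
  [3] u=2 | in ⊤ | out 2 | prev ⊥ | push {1}
  [4] u=3 | in 3 | out 3 | prev ⊥ | push {0,2}
  [5] u=4 | in ⊥ | out 2 | ==
  [6] u=5 | in 3 | out 0 | ==
  [7] u=1 | in ⊤ | out ⊤ | prev 3 | push {3,5}
  [8] u=0 | in ⊤ | out ⊤ | prev 0 | push {1}
  [9] u=2 | in ⊤ | out 2 | ==
  [10] u=3 | in ⊤ | out ⊤ | prev 3 | push {0,2}
  [11] u=5 | in ⊤ | out 0 | ==
  [12] u=1 | in ⊤ | out ⊤ | ==
  [13] u=0 | in ⊤ | out ⊤ | ==
  [14] u=2 | in ⊤ | out 2 | ==

Converged values:
  [0] ⊤
  [1] ⊤
  [2] 2
  [3] ⊤
  [4] 2
  [5] 0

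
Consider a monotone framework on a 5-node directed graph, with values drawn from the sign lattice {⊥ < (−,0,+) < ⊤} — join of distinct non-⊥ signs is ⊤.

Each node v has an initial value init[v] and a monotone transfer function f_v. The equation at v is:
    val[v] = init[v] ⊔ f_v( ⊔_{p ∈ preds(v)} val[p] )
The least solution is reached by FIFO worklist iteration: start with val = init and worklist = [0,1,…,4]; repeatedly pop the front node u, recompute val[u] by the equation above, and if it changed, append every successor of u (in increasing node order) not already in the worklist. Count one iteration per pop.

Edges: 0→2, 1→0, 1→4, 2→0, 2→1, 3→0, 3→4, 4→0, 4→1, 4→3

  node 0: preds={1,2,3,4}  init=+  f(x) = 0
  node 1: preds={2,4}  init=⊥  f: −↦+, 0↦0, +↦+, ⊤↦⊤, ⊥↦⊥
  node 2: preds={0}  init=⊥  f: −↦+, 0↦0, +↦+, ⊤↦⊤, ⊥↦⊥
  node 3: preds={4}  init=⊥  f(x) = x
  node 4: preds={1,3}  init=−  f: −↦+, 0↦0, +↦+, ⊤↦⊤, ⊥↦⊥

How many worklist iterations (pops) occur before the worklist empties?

Worklist (10 pops):
  #1 pop 0: in=− → ⊤ (was +); enqueue []
  #2 pop 1: in=− → + (was ⊥); enqueue [0]
  #3 pop 2: in=⊤ → ⊤ (was ⊥); enqueue [1]
  #4 pop 3: in=− → − (was ⊥); enqueue []
  #5 pop 4: in=⊤ → ⊤ (was −); enqueue [3]
  #6 pop 0: in=⊤ → ⊤ (no change)
  #7 pop 1: in=⊤ → ⊤ (was +); enqueue [0,4]
  #8 pop 3: in=⊤ → ⊤ (was −); enqueue []
  #9 pop 0: in=⊤ → ⊤ (no change)
  #10 pop 4: in=⊤ → ⊤ (no change)

Fixpoint:
  val[0] = ⊤
  val[1] = ⊤
  val[2] = ⊤
  val[3] = ⊤
  val[4] = ⊤

10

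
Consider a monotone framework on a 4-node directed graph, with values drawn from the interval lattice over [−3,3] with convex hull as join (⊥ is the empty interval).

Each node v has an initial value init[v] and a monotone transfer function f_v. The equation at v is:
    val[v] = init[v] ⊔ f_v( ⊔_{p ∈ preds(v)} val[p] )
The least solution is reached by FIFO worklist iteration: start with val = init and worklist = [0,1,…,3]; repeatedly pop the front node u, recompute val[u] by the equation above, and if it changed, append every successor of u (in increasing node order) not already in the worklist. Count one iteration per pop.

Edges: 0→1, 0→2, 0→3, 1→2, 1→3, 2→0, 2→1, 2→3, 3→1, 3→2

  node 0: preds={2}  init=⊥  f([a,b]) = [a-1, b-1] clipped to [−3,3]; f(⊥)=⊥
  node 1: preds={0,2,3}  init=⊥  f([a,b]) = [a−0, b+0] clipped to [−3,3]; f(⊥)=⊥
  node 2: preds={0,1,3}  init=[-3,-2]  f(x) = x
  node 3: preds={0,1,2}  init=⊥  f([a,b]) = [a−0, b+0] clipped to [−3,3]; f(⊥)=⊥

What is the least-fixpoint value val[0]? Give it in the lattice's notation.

[-3,-3]

Iteration log — 6 steps:
  step 1. node 0  ⊔preds=[-3,-2]  new=[-3,-3]  old=⊥  +wl: 
  step 2. node 1  ⊔preds=[-3,-2]  new=[-3,-2]  old=⊥  +wl: 
  step 3. node 2  ⊔preds=[-3,-2]  new=[-3,-2]  stable
  step 4. node 3  ⊔preds=[-3,-2]  new=[-3,-2]  old=⊥  +wl: 1,2
  step 5. node 1  ⊔preds=[-3,-2]  new=[-3,-2]  stable
  step 6. node 2  ⊔preds=[-3,-2]  new=[-3,-2]  stable

Least fixpoint reached:
  node 0: [-3,-3]
  node 1: [-3,-2]
  node 2: [-3,-2]
  node 3: [-3,-2]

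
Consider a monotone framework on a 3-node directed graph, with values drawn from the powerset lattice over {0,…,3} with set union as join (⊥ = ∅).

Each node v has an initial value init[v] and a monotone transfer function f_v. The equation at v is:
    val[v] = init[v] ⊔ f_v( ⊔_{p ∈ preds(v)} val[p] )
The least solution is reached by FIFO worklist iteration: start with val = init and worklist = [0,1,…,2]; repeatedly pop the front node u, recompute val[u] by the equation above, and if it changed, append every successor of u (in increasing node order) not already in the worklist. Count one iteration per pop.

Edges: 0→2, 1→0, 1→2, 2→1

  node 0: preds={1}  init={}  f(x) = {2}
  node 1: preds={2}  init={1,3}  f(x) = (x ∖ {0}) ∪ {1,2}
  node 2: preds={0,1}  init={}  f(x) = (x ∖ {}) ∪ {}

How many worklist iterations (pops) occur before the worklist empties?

Worklist (5 pops):
  #1 pop 0: in={1,3} → {2} (was {}); enqueue []
  #2 pop 1: in={} → {1,2,3} (was {1,3}); enqueue [0]
  #3 pop 2: in={1,2,3} → {1,2,3} (was {}); enqueue [1]
  #4 pop 0: in={1,2,3} → {2} (no change)
  #5 pop 1: in={1,2,3} → {1,2,3} (no change)

Fixpoint:
  val[0] = {2}
  val[1] = {1,2,3}
  val[2] = {1,2,3}

5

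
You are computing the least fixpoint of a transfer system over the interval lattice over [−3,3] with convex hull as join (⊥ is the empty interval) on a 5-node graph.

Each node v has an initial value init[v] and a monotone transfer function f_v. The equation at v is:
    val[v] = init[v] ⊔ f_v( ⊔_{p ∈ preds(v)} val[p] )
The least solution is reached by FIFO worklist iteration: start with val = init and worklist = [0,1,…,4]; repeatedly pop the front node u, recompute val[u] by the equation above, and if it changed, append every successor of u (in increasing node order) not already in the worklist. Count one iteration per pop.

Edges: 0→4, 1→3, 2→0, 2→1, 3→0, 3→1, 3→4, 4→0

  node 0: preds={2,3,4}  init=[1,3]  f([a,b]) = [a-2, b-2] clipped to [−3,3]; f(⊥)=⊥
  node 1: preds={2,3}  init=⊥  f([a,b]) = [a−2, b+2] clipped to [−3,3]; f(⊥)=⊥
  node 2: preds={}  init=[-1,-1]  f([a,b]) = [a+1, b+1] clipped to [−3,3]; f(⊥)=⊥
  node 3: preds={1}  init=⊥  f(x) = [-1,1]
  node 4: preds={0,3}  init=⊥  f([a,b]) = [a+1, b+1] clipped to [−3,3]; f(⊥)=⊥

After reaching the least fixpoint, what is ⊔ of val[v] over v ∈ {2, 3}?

Trace (8 dequeues):
  [1] u=0 | in [-1,-1] | out [-3,3] | prev [1,3] | push {}
  [2] u=1 | in [-1,-1] | out [-3,1] | prev ⊥ | push {}
  [3] u=2 | in ⊥ | out [-1,-1] | ==
  [4] u=3 | in [-3,1] | out [-1,1] | prev ⊥ | push {0,1}
  [5] u=4 | in [-3,3] | out [-2,3] | prev ⊥ | push {}
  [6] u=0 | in [-2,3] | out [-3,3] | ==
  [7] u=1 | in [-1,1] | out [-3,3] | prev [-3,1] | push {3}
  [8] u=3 | in [-3,3] | out [-1,1] | ==

Converged values:
  [0] [-3,3]
  [1] [-3,3]
  [2] [-1,-1]
  [3] [-1,1]
  [4] [-2,3]

[-1,1]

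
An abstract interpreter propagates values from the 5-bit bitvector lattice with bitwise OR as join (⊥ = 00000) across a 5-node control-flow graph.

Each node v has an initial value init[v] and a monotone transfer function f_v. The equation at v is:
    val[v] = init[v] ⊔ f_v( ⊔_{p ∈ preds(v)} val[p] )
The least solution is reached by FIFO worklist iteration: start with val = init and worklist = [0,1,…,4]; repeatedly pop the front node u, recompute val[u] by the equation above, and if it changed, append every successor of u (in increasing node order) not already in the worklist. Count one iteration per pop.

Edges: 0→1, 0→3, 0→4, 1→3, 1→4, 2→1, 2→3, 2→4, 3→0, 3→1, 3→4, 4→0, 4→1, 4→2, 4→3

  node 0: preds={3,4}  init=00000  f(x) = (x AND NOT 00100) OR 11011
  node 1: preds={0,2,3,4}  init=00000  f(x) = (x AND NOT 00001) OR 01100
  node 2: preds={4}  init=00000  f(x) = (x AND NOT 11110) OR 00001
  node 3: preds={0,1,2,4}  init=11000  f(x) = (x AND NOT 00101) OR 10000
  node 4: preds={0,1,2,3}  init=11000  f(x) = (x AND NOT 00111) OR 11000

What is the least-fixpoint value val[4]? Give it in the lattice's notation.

11000

Trace (7 dequeues):
  [1] u=0 | in 11000 | out 11011 | prev 00000 | push {}
  [2] u=1 | in 11011 | out 11110 | prev 00000 | push {}
  [3] u=2 | in 11000 | out 00001 | prev 00000 | push {1}
  [4] u=3 | in 11111 | out 11010 | prev 11000 | push {0}
  [5] u=4 | in 11111 | out 11000 | ==
  [6] u=1 | in 11011 | out 11110 | ==
  [7] u=0 | in 11010 | out 11011 | ==

Converged values:
  [0] 11011
  [1] 11110
  [2] 00001
  [3] 11010
  [4] 11000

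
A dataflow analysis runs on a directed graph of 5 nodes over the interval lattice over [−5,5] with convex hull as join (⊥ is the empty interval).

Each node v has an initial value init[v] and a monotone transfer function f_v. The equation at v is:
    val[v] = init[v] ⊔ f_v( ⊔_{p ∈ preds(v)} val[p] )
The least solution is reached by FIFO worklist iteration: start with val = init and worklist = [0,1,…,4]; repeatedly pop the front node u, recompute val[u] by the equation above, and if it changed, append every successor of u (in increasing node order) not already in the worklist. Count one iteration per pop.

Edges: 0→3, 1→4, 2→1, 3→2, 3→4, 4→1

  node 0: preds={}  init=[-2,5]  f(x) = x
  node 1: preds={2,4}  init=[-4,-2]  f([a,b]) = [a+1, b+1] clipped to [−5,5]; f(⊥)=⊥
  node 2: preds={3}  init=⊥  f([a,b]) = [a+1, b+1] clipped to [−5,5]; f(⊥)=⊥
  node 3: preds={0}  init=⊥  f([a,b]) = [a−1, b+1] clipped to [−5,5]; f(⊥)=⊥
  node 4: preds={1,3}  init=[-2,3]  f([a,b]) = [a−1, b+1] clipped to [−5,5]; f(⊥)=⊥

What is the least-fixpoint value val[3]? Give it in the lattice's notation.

Iteration log — 8 steps:
  step 1. node 0  ⊔preds=⊥  new=[-2,5]  stable
  step 2. node 1  ⊔preds=[-2,3]  new=[-4,4]  old=[-4,-2]  +wl: 
  step 3. node 2  ⊔preds=⊥  new=⊥  stable
  step 4. node 3  ⊔preds=[-2,5]  new=[-3,5]  old=⊥  +wl: 2
  step 5. node 4  ⊔preds=[-4,5]  new=[-5,5]  old=[-2,3]  +wl: 1
  step 6. node 2  ⊔preds=[-3,5]  new=[-2,5]  old=⊥  +wl: 
  step 7. node 1  ⊔preds=[-5,5]  new=[-4,5]  old=[-4,4]  +wl: 4
  step 8. node 4  ⊔preds=[-4,5]  new=[-5,5]  stable

Least fixpoint reached:
  node 0: [-2,5]
  node 1: [-4,5]
  node 2: [-2,5]
  node 3: [-3,5]
  node 4: [-5,5]

[-3,5]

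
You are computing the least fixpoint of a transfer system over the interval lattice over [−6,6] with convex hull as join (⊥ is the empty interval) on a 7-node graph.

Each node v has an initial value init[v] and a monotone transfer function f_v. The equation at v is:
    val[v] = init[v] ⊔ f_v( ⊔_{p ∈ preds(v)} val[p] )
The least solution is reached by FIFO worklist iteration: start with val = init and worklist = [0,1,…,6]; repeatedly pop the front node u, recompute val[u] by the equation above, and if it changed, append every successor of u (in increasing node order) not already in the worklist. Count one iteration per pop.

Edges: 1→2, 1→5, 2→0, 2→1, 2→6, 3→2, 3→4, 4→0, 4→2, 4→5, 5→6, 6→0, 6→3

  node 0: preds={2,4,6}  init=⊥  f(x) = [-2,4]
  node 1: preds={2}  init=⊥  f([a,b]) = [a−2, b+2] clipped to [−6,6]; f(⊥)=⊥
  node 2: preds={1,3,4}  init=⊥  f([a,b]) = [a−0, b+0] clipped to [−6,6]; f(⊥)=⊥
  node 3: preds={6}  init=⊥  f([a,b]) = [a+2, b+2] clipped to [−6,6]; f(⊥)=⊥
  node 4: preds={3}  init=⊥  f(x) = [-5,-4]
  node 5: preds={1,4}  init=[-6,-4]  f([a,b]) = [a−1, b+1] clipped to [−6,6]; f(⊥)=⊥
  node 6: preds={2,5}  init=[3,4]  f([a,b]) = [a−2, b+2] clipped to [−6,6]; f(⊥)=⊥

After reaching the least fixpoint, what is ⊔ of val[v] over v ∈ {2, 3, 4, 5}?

[-6,6]

Trace (19 dequeues):
  [1] u=0 | in [3,4] | out [-2,4] | prev ⊥ | push {}
  [2] u=1 | in ⊥ | out ⊥ | ==
  [3] u=2 | in ⊥ | out ⊥ | ==
  [4] u=3 | in [3,4] | out [5,6] | prev ⊥ | push {2}
  [5] u=4 | in [5,6] | out [-5,-4] | prev ⊥ | push {0}
  [6] u=5 | in [-5,-4] | out [-6,-3] | prev [-6,-4] | push {}
  [7] u=6 | in [-6,-3] | out [-6,4] | prev [3,4] | push {3}
  [8] u=2 | in [-5,6] | out [-5,6] | prev ⊥ | push {1,6}
  [9] u=0 | in [-6,6] | out [-2,4] | ==
  [10] u=3 | in [-6,4] | out [-4,6] | prev [5,6] | push {2,4}
  [11] u=1 | in [-5,6] | out [-6,6] | prev ⊥ | push {5}
  [12] u=6 | in [-6,6] | out [-6,6] | prev [-6,4] | push {0,3}
  [13] u=2 | in [-6,6] | out [-6,6] | prev [-5,6] | push {1,6}
  [14] u=4 | in [-4,6] | out [-5,-4] | ==
  [15] u=5 | in [-6,6] | out [-6,6] | prev [-6,-3] | push {}
  [16] u=0 | in [-6,6] | out [-2,4] | ==
  [17] u=3 | in [-6,6] | out [-4,6] | ==
  [18] u=1 | in [-6,6] | out [-6,6] | ==
  [19] u=6 | in [-6,6] | out [-6,6] | ==

Converged values:
  [0] [-2,4]
  [1] [-6,6]
  [2] [-6,6]
  [3] [-4,6]
  [4] [-5,-4]
  [5] [-6,6]
  [6] [-6,6]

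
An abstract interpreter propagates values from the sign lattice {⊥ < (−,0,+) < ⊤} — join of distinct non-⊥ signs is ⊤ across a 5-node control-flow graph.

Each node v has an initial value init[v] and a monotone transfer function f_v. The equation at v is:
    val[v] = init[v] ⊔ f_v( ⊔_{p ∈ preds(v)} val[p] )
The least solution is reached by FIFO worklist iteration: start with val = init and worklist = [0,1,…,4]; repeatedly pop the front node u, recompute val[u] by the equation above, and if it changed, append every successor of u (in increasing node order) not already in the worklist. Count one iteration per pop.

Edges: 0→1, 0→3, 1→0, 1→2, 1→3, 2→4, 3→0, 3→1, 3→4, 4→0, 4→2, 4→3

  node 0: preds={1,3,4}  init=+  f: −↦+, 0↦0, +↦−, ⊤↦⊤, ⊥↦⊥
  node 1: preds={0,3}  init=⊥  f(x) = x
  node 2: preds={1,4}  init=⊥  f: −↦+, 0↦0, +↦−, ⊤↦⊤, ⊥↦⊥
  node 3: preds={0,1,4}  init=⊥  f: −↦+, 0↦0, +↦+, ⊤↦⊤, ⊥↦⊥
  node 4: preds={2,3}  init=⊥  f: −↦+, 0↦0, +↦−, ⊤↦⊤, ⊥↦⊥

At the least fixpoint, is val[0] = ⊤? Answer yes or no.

Trace (12 dequeues):
  [1] u=0 | in ⊥ | out + | ==
  [2] u=1 | in + | out + | prev ⊥ | push {0}
  [3] u=2 | in + | out − | prev ⊥ | push {}
  [4] u=3 | in + | out + | prev ⊥ | push {1}
  [5] u=4 | in ⊤ | out ⊤ | prev ⊥ | push {2,3}
  [6] u=0 | in ⊤ | out ⊤ | prev + | push {}
  [7] u=1 | in ⊤ | out ⊤ | prev + | push {0}
  [8] u=2 | in ⊤ | out ⊤ | prev − | push {4}
  [9] u=3 | in ⊤ | out ⊤ | prev + | push {1}
  [10] u=0 | in ⊤ | out ⊤ | ==
  [11] u=4 | in ⊤ | out ⊤ | ==
  [12] u=1 | in ⊤ | out ⊤ | ==

Converged values:
  [0] ⊤
  [1] ⊤
  [2] ⊤
  [3] ⊤
  [4] ⊤

yes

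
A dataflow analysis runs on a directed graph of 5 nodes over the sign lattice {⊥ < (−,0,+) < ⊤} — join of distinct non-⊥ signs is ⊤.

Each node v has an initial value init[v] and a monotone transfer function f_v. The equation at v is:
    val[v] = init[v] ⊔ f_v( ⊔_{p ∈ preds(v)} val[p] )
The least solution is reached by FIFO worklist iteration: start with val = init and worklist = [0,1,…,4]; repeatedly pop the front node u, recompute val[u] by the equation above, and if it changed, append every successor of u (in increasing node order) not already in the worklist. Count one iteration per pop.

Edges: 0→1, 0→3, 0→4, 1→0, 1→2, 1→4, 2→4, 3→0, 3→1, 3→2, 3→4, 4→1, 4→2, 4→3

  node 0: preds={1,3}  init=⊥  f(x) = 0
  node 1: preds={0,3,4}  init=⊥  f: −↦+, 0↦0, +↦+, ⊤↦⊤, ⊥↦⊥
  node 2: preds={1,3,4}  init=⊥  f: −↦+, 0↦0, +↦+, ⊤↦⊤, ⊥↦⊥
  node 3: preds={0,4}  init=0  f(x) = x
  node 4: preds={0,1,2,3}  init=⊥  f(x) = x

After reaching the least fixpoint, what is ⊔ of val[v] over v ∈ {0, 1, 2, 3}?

0

Iteration log — 9 steps:
  step 1. node 0  ⊔preds=0  new=0  old=⊥  +wl: 
  step 2. node 1  ⊔preds=0  new=0  old=⊥  +wl: 0
  step 3. node 2  ⊔preds=0  new=0  old=⊥  +wl: 
  step 4. node 3  ⊔preds=0  new=0  stable
  step 5. node 4  ⊔preds=0  new=0  old=⊥  +wl: 1,2,3
  step 6. node 0  ⊔preds=0  new=0  stable
  step 7. node 1  ⊔preds=0  new=0  stable
  step 8. node 2  ⊔preds=0  new=0  stable
  step 9. node 3  ⊔preds=0  new=0  stable

Least fixpoint reached:
  node 0: 0
  node 1: 0
  node 2: 0
  node 3: 0
  node 4: 0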